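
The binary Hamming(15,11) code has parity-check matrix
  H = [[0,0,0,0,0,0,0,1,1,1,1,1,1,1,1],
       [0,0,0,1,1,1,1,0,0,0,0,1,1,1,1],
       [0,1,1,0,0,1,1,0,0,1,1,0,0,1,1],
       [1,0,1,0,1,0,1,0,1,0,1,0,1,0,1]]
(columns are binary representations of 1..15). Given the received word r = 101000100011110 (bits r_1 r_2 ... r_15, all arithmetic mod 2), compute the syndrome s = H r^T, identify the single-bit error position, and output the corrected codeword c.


s = (0, 0, 0, 1)^T, error position = 1, corrected codeword c = 001000100011110

Compute s = H r^T mod 2 one row at a time:
  s_1 = 0 + 0 + 0 + 1 + 1 + 1 + 1 + 0 = 4 ≡ 0 (mod 2).
  s_2 = 0 + 0 + 0 + 1 + 1 + 1 + 1 + 0 = 4 ≡ 0 (mod 2).
  s_3 = 0 + 1 + 0 + 1 + 0 + 1 + 1 + 0 = 4 ≡ 0 (mod 2).
  s_4 = 1 + 1 + 0 + 1 + 0 + 1 + 1 + 0 = 5 ≡ 1 (mod 2).
s = (0, 0, 0, 1)^T — this equals column 1 of H (binary 0001), so error is at position 1.
Correct: flip bit 1 of r = 101000100011110 to get c = 001000100011110.


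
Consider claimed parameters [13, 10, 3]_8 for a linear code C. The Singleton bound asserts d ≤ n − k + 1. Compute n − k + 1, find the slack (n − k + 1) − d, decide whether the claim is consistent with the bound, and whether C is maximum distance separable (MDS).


Singleton RHS = n − k + 1 = 4, slack = 1, bound satisfied, not MDS.

Singleton bound: d ≤ n − k + 1.
Here n = 13, k = 10, so n − k + 1 = 4.
Given d = 3, check d ≤ 4: YES.
Slack = (n − k + 1) − d = 1.
The code is NOT MDS (slack = 1 > 0).
Description: the claimed parameters are [13, 10, 3]_8; such a code would be non-MDS.


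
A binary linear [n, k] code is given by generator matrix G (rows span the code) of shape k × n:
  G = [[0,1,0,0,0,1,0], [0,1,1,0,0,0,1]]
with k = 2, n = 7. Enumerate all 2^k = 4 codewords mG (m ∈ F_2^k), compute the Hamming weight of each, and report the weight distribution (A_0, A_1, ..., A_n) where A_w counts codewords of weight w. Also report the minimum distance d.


Weight distribution: A_0 = 1, A_2 = 1, A_3 = 2. Minimum distance d = 2.

Enumerate all 2^2 = 4 messages m ∈ F_2^2.
For each, compute codeword c = mG in F_2^7, then tally its weight.
  m = 00 → c = 0000000, weight = 0.
  m = 10 → c = 0100010, weight = 2.
  m = 01 → c = 0110001, weight = 3.
  m = 11 → c = 0010011, weight = 3.
Tally weights:
  weight 0: 1 codewords.
  weight 2: 1 codewords.
  weight 3: 2 codewords.
Minimum distance d = smallest w > 0 with A_w > 0 = 2.
Sanity: Σ A_w = 4 = 2^2 = 4 ✓.


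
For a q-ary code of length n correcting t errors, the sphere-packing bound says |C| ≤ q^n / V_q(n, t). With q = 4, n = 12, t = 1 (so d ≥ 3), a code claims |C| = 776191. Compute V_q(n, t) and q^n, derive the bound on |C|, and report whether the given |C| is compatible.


V_q(n, t) = 37, q^n = 16777216, Hamming bound = 453438, |C| = 776191 > bound (violated).

Step 1: Compute V_q(n, t) = Σ_{j=0}^1 C(n, j) (q−1)^j.
  j = 0: C(12,0)·(3)^0 = 1·1 = 1.
  j = 1: C(12,1)·(3)^1 = 12·3 = 36.
  V_q(n, t) = 1 + 36 = 37.
Step 2: q^n = 4^12 = 16777216.
Step 3: Hamming bound ⌊q^n / V_q(n,t)⌋ = ⌊16777216/37⌋ = 453438.
Step 4: Compare |C| = 776191 to 453438: violated.
The claimed |C| lies above the Hamming bound, so no 4-ary code of length 12 with d ≥ 3 can have 776191 codewords.


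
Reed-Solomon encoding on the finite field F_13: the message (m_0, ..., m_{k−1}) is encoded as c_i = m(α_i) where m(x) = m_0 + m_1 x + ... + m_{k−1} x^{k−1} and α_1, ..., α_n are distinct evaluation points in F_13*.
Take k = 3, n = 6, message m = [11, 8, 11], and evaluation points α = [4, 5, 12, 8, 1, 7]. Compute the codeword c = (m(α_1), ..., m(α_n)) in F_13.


c = [11, 1, 1, 12, 4, 8]

Message polynomial: m(x) = 11 + 8·x + 11·x^2 (mod 13).
For each evaluation point α_i, compute m(α_i) mod 13:
  α_1 = 4: Horner steps 11 → 0 → 11, so m(4) = 11.
  α_2 = 5: Horner steps 11 → 11 → 1, so m(5) = 1.
  α_3 = 12: Horner steps 11 → 10 → 1, so m(12) = 1.
  α_4 = 8: Horner steps 11 → 5 → 12, so m(8) = 12.
  α_5 = 1: Horner steps 11 → 6 → 4, so m(1) = 4.
  α_6 = 7: Horner steps 11 → 7 → 8, so m(7) = 8.
Codeword c = [11, 1, 1, 12, 4, 8] ∈ F_13^6.


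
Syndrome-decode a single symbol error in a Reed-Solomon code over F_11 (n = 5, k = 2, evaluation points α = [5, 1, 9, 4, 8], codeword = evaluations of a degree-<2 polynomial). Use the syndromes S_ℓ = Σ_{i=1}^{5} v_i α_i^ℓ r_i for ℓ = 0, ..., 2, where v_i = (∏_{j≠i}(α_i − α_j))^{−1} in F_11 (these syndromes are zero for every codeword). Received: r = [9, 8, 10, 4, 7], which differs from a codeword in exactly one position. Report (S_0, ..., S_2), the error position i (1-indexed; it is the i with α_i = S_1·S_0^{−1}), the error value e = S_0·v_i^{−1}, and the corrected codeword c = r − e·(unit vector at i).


S = (7, 6, 2), error at position 4, error magnitude e = 9, c = [9, 8, 10, 6, 7].

Step 1: column multipliers v_i = (∏_{j≠i}(α_i − α_j))^{−1} mod 11.
  i = 1 (α = 5): (5−1)(5−9)(5−4)(5−8) = 4·(−4)·1·(−3) = 48 ≡ 4, so v_1 = 4^{−1} = 3 (mod 11).
  i = 2 (α = 1): (1−5)(1−9)(1−4)(1−8) = (−4)·(−8)·(−3)·(−7) = 672 ≡ 1, so v_2 = 1^{−1} = 1 (mod 11).
  i = 3 (α = 9): (9−5)(9−1)(9−4)(9−8) = 4·8·5·1 = 160 ≡ 6, so v_3 = 6^{−1} = 2 (mod 11).
  i = 4 (α = 4): (4−5)(4−1)(4−9)(4−8) = (−1)·3·(−5)·(−4) = −60 ≡ 6, so v_4 = 6^{−1} = 2 (mod 11).
  i = 5 (α = 8): (8−5)(8−1)(8−9)(8−4) = 3·7·(−1)·4 = −84 ≡ 4, so v_5 = 4^{−1} = 3 (mod 11).
  v = [3, 1, 2, 2, 3].
Step 2: syndromes of r = [9, 8, 10, 4, 7] (all sums mod 11).
  S_0 = Σ v_i r_i = 3·9 + 1·8 + 2·10 + 2·4 + 3·7 = 84 ≡ 7.
  S_1 = Σ v_i α_i r_i = 3·5·9 + 1·1·8 + 2·9·10 + 2·4·4 + 3·8·7 = 523 ≡ 6.
  α_i^2 mod 11 = [3, 1, 4, 5, 9].
  S_2 = Σ v_i α_i^2 r_i = 3·3·9 + 1·1·8 + 2·4·10 + 2·5·4 + 3·9·7 = 398 ≡ 2.
  S = (7, 6, 2) ≠ 0, so r is not a codeword (an error is present).
Step 3: locate the error. For a single error e at position i, S_ℓ = v_i·e·α_i^ℓ, so α_err = S_1/S_0.
  S_0^{−1} = 7^{−1} = 8 (mod 11), so α_err = 6·8 = 48 ≡ 4 = α_4. Error position i = 4.
  Consistency check: S_2/S_1 = 2·2 = 4 ≡ 4 = α_err ✓ (single-error assumption holds).
Step 4: error magnitude e = S_0/v_4 = S_0·∏_{j≠4}(α_4 − α_j) = 7·6 = 42 ≡ 9 (mod 11).
Step 5: correct position 4: c_4 = r_4 − e = 4 − 9 ≡ 6 (mod 11). Hence c = [9, 8, 10, 6, 7].
  Check: interpolating c through the α_i gives m(x) = 5 + 3·x (degree < 2) with m(α_i) = c_i for every i, so c is indeed a codeword.


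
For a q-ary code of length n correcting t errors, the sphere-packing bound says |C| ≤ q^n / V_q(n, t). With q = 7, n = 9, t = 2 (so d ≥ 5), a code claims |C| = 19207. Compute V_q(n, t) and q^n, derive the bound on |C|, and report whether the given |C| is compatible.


V_q(n, t) = 1351, q^n = 40353607, Hamming bound = 29869, |C| = 19207 ≤ bound (satisfied).

Step 1: Compute V_q(n, t) = Σ_{j=0}^2 C(n, j) (q−1)^j.
  j = 0: C(9,0)·(6)^0 = 1·1 = 1.
  j = 1: C(9,1)·(6)^1 = 9·6 = 54.
  j = 2: C(9,2)·(6)^2 = 36·36 = 1296.
  V_q(n, t) = 1 + 54 + 1296 = 1351.
Step 2: q^n = 7^9 = 40353607.
Step 3: Hamming bound ⌊q^n / V_q(n,t)⌋ = ⌊40353607/1351⌋ = 29869.
Step 4: Compare |C| = 19207 to 29869: satisfied.
The claimed |C| lies below the Hamming bound.


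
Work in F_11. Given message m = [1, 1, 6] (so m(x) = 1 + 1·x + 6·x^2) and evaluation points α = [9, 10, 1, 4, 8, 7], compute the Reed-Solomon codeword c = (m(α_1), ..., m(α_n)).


c = [1, 6, 8, 2, 8, 5]

Message polynomial: m(x) = 1 + 1·x + 6·x^2 (mod 11).
For each evaluation point α_i, compute m(α_i) mod 11:
  α_1 = 9: Horner steps 6 → 0 → 1, so m(9) = 1.
  α_2 = 10: Horner steps 6 → 6 → 6, so m(10) = 6.
  α_3 = 1: Horner steps 6 → 7 → 8, so m(1) = 8.
  α_4 = 4: Horner steps 6 → 3 → 2, so m(4) = 2.
  α_5 = 8: Horner steps 6 → 5 → 8, so m(8) = 8.
  α_6 = 7: Horner steps 6 → 10 → 5, so m(7) = 5.
Codeword c = [1, 6, 8, 2, 8, 5] ∈ F_11^6.


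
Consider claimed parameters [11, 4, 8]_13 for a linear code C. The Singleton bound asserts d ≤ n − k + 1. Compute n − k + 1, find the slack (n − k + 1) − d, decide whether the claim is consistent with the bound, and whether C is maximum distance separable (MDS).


Singleton RHS = n − k + 1 = 8, slack = 0, bound satisfied, MDS.

Singleton bound: d ≤ n − k + 1.
Here n = 11, k = 4, so n − k + 1 = 8.
Given d = 8, check d ≤ 8: YES.
Slack = (n − k + 1) − d = 0.
The code is MDS (slack = 0).
Description: the claimed parameters are [11, 4, 8]_13; such a code would be MDS (meets Singleton bound).


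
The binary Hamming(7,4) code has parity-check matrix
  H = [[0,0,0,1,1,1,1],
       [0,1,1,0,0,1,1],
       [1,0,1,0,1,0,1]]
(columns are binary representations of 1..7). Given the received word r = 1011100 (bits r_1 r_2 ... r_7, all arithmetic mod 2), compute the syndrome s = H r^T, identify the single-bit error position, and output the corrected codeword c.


s = (0, 1, 1)^T, error position = 3, corrected codeword c = 1001100

Compute s = H r^T mod 2 one row at a time:
  s_1 = 1 + 1 + 0 + 0 = 2 ≡ 0 (mod 2).
  s_2 = 0 + 1 + 0 + 0 = 1 ≡ 1 (mod 2).
  s_3 = 1 + 1 + 1 + 0 = 3 ≡ 1 (mod 2).
s = (0, 1, 1)^T — this equals column 3 of H (binary 011), so error is at position 3.
Correct: flip bit 3 of r = 1011100 to get c = 1001100.


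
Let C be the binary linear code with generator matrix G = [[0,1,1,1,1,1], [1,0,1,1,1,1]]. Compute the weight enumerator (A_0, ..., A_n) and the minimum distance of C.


Weight distribution: A_0 = 1, A_2 = 1, A_5 = 2. Minimum distance d = 2.

Enumerate all 2^2 = 4 messages m ∈ F_2^2.
For each, compute codeword c = mG in F_2^6, then tally its weight.
  m = 00 → c = 000000, weight = 0.
  m = 10 → c = 011111, weight = 5.
  m = 01 → c = 101111, weight = 5.
  m = 11 → c = 110000, weight = 2.
Tally weights:
  weight 0: 1 codewords.
  weight 2: 1 codewords.
  weight 5: 2 codewords.
Minimum distance d = smallest w > 0 with A_w > 0 = 2.
Sanity: Σ A_w = 4 = 2^2 = 4 ✓.


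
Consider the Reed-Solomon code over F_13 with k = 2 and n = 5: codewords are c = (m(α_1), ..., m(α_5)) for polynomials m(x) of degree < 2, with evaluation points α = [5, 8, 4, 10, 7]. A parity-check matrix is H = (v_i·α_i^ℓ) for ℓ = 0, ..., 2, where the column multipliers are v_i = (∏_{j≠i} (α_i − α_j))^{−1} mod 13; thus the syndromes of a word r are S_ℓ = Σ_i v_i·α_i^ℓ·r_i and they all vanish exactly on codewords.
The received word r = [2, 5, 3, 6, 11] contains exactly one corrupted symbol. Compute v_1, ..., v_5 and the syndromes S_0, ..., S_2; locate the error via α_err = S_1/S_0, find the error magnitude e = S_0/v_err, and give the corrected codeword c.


S = (2, 10, 11), error at position 1, error magnitude e = 5, c = [10, 5, 3, 6, 11].

Step 1: column multipliers v_i = (∏_{j≠i}(α_i − α_j))^{−1} mod 13.
  i = 1 (α = 5): (5−8)(5−4)(5−10)(5−7) = (−3)·1·(−5)·(−2) = −30 ≡ 9, so v_1 = 9^{−1} = 3 (mod 13).
  i = 2 (α = 8): (8−5)(8−4)(8−10)(8−7) = 3·4·(−2)·1 = −24 ≡ 2, so v_2 = 2^{−1} = 7 (mod 13).
  i = 3 (α = 4): (4−5)(4−8)(4−10)(4−7) = (−1)·(−4)·(−6)·(−3) = 72 ≡ 7, so v_3 = 7^{−1} = 2 (mod 13).
  i = 4 (α = 10): (10−5)(10−8)(10−4)(10−7) = 5·2·6·3 = 180 ≡ 11, so v_4 = 11^{−1} = 6 (mod 13).
  i = 5 (α = 7): (7−5)(7−8)(7−4)(7−10) = 2·(−1)·3·(−3) = 18 ≡ 5, so v_5 = 5^{−1} = 8 (mod 13).
  v = [3, 7, 2, 6, 8].
Step 2: syndromes of r = [2, 5, 3, 6, 11] (all sums mod 13).
  S_0 = Σ v_i r_i = 3·2 + 7·5 + 2·3 + 6·6 + 8·11 = 171 ≡ 2.
  S_1 = Σ v_i α_i r_i = 3·5·2 + 7·8·5 + 2·4·3 + 6·10·6 + 8·7·11 = 1310 ≡ 10.
  α_i^2 mod 13 = [12, 12, 3, 9, 10].
  S_2 = Σ v_i α_i^2 r_i = 3·12·2 + 7·12·5 + 2·3·3 + 6·9·6 + 8·10·11 = 1714 ≡ 11.
  S = (2, 10, 11) ≠ 0, so r is not a codeword (an error is present).
Step 3: locate the error. For a single error e at position i, S_ℓ = v_i·e·α_i^ℓ, so α_err = S_1/S_0.
  S_0^{−1} = 2^{−1} = 7 (mod 13), so α_err = 10·7 = 70 ≡ 5 = α_1. Error position i = 1.
  Consistency check: S_2/S_1 = 11·4 = 44 ≡ 5 = α_err ✓ (single-error assumption holds).
Step 4: error magnitude e = S_0/v_1 = S_0·∏_{j≠1}(α_1 − α_j) = 2·9 = 18 ≡ 5 (mod 13).
Step 5: correct position 1: c_1 = r_1 − e = 2 − 5 ≡ 10 (mod 13). Hence c = [10, 5, 3, 6, 11].
  Check: interpolating c through the α_i gives m(x) = 1 + 7·x (degree < 2) with m(α_i) = c_i for every i, so c is indeed a codeword.


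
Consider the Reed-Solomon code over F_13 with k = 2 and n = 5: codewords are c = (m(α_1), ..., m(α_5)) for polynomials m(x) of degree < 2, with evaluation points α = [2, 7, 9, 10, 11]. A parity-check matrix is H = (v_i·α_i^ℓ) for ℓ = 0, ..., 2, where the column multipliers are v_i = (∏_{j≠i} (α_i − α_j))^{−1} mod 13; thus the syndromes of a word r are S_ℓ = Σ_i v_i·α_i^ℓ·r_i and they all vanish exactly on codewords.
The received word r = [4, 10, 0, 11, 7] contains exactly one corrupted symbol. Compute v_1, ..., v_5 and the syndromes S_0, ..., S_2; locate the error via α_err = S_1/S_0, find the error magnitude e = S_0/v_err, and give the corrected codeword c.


S = (12, 4, 10), error at position 3, error magnitude e = 11, c = [4, 10, 2, 11, 7].

Step 1: column multipliers v_i = (∏_{j≠i}(α_i − α_j))^{−1} mod 13.
  i = 1 (α = 2): (2−7)(2−9)(2−10)(2−11) = (−5)·(−7)·(−8)·(−9) = 2520 ≡ 11, so v_1 = 11^{−1} = 6 (mod 13).
  i = 2 (α = 7): (7−2)(7−9)(7−10)(7−11) = 5·(−2)·(−3)·(−4) = −120 ≡ 10, so v_2 = 10^{−1} = 4 (mod 13).
  i = 3 (α = 9): (9−2)(9−7)(9−10)(9−11) = 7·2·(−1)·(−2) = 28 ≡ 2, so v_3 = 2^{−1} = 7 (mod 13).
  i = 4 (α = 10): (10−2)(10−7)(10−9)(10−11) = 8·3·1·(−1) = −24 ≡ 2, so v_4 = 2^{−1} = 7 (mod 13).
  i = 5 (α = 11): (11−2)(11−7)(11−9)(11−10) = 9·4·2·1 = 72 ≡ 7, so v_5 = 7^{−1} = 2 (mod 13).
  v = [6, 4, 7, 7, 2].
Step 2: syndromes of r = [4, 10, 0, 11, 7] (all sums mod 13).
  S_0 = Σ v_i r_i = 6·4 + 4·10 + 7·0 + 7·11 + 2·7 = 155 ≡ 12.
  S_1 = Σ v_i α_i r_i = 6·2·4 + 4·7·10 + 7·9·0 + 7·10·11 + 2·11·7 = 1252 ≡ 4.
  α_i^2 mod 13 = [4, 10, 3, 9, 4].
  S_2 = Σ v_i α_i^2 r_i = 6·4·4 + 4·10·10 + 7·3·0 + 7·9·11 + 2·4·7 = 1245 ≡ 10.
  S = (12, 4, 10) ≠ 0, so r is not a codeword (an error is present).
Step 3: locate the error. For a single error e at position i, S_ℓ = v_i·e·α_i^ℓ, so α_err = S_1/S_0.
  S_0^{−1} = 12^{−1} = 12 (mod 13), so α_err = 4·12 = 48 ≡ 9 = α_3. Error position i = 3.
  Consistency check: S_2/S_1 = 10·10 = 100 ≡ 9 = α_err ✓ (single-error assumption holds).
Step 4: error magnitude e = S_0/v_3 = S_0·∏_{j≠3}(α_3 − α_j) = 12·2 = 24 ≡ 11 (mod 13).
Step 5: correct position 3: c_3 = r_3 − e = 0 − 11 ≡ 2 (mod 13). Hence c = [4, 10, 2, 11, 7].
  Check: interpolating c through the α_i gives m(x) = 12 + 9·x (degree < 2) with m(α_i) = c_i for every i, so c is indeed a codeword.


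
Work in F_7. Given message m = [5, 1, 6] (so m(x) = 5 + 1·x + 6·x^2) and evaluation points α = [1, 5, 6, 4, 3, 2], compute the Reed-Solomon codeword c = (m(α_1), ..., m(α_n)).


c = [5, 6, 3, 0, 6, 3]

Message polynomial: m(x) = 5 + 1·x + 6·x^2 (mod 7).
For each evaluation point α_i, compute m(α_i) mod 7:
  α_1 = 1: Horner steps 6 → 0 → 5, so m(1) = 5.
  α_2 = 5: Horner steps 6 → 3 → 6, so m(5) = 6.
  α_3 = 6: Horner steps 6 → 2 → 3, so m(6) = 3.
  α_4 = 4: Horner steps 6 → 4 → 0, so m(4) = 0.
  α_5 = 3: Horner steps 6 → 5 → 6, so m(3) = 6.
  α_6 = 2: Horner steps 6 → 6 → 3, so m(2) = 3.
Codeword c = [5, 6, 3, 0, 6, 3] ∈ F_7^6.


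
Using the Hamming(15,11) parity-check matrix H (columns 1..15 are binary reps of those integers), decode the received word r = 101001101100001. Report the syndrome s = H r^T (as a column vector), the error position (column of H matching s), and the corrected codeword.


s = (1, 1, 1, 1)^T, error position = 15, corrected codeword c = 101001101100000

Compute s = H r^T mod 2 one row at a time:
  s_1 = 0 + 1 + 1 + 0 + 0 + 0 + 0 + 1 = 3 ≡ 1 (mod 2).
  s_2 = 0 + 0 + 1 + 1 + 0 + 0 + 0 + 1 = 3 ≡ 1 (mod 2).
  s_3 = 0 + 1 + 1 + 1 + 1 + 0 + 0 + 1 = 5 ≡ 1 (mod 2).
  s_4 = 1 + 1 + 0 + 1 + 1 + 0 + 0 + 1 = 5 ≡ 1 (mod 2).
s = (1, 1, 1, 1)^T — this equals column 15 of H (binary 1111), so error is at position 15.
Correct: flip bit 15 of r = 101001101100001 to get c = 101001101100000.


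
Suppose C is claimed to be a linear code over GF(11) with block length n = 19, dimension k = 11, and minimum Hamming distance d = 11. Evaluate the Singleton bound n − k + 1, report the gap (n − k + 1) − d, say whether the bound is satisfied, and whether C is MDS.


Singleton RHS = n − k + 1 = 9, slack = -2, bound violated (no such code; not MDS).

Singleton bound: d ≤ n − k + 1.
Here n = 19, k = 11, so n − k + 1 = 9.
Given d = 11, check d ≤ 9: NO.
Slack = (n − k + 1) − d = -2.
The slack is negative: d = 11 exceeds n − k + 1 = 9 by 2, so the Singleton bound is violated and no linear [19, 11, 11]_11 code can exist. In particular it is not MDS (MDS requires d = n − k + 1 exactly).
Description: the claimed parameters are [19, 11, 11]_11; such a code would be impossible (violates the Singleton bound).


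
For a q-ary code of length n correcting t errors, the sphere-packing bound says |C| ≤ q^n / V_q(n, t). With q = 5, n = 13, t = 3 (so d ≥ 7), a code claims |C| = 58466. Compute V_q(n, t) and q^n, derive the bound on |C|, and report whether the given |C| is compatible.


V_q(n, t) = 19605, q^n = 1220703125, Hamming bound = 62264, |C| = 58466 ≤ bound (satisfied).

Step 1: Compute V_q(n, t) = Σ_{j=0}^3 C(n, j) (q−1)^j.
  j = 0: C(13,0)·(4)^0 = 1·1 = 1.
  j = 1: C(13,1)·(4)^1 = 13·4 = 52.
  j = 2: C(13,2)·(4)^2 = 78·16 = 1248.
  j = 3: C(13,3)·(4)^3 = 286·64 = 18304.
  V_q(n, t) = 1 + 52 + 1248 + 18304 = 19605.
Step 2: q^n = 5^13 = 1220703125.
Step 3: Hamming bound ⌊q^n / V_q(n,t)⌋ = ⌊1220703125/19605⌋ = 62264.
Step 4: Compare |C| = 58466 to 62264: satisfied.
The claimed |C| lies below the Hamming bound.


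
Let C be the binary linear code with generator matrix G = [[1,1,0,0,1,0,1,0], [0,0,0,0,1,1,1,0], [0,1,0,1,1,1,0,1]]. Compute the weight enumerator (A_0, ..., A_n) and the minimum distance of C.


Weight distribution: A_0 = 1, A_3 = 2, A_4 = 3, A_5 = 2. Minimum distance d = 3.

Enumerate all 2^3 = 8 messages m ∈ F_2^3.
For each, compute codeword c = mG in F_2^8, then tally its weight.
  m = 000 → c = 00000000, weight = 0.
  m = 100 → c = 11001010, weight = 4.
  m = 010 → c = 00001110, weight = 3.
  m = 110 → c = 11000100, weight = 3.
  m = 001 → c = 01011101, weight = 5.
  m = 101 → c = 10010111, weight = 5.
  m = 011 → c = 01010011, weight = 4.
  m = 111 → c = 10011001, weight = 4.
Tally weights:
  weight 0: 1 codewords.
  weight 3: 2 codewords.
  weight 4: 3 codewords.
  weight 5: 2 codewords.
Minimum distance d = smallest w > 0 with A_w > 0 = 3.
Sanity: Σ A_w = 8 = 2^3 = 8 ✓.


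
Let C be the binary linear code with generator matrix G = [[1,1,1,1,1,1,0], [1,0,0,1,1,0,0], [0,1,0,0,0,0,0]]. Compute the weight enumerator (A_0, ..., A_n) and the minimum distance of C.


Weight distribution: A_0 = 1, A_1 = 1, A_2 = 1, A_3 = 2, A_4 = 1, A_5 = 1, A_6 = 1. Minimum distance d = 1.

Enumerate all 2^3 = 8 messages m ∈ F_2^3.
For each, compute codeword c = mG in F_2^7, then tally its weight.
  m = 000 → c = 0000000, weight = 0.
  m = 100 → c = 1111110, weight = 6.
  m = 010 → c = 1001100, weight = 3.
  m = 110 → c = 0110010, weight = 3.
  m = 001 → c = 0100000, weight = 1.
  m = 101 → c = 1011110, weight = 5.
  m = 011 → c = 1101100, weight = 4.
  m = 111 → c = 0010010, weight = 2.
Tally weights:
  weight 0: 1 codewords.
  weight 1: 1 codewords.
  weight 2: 1 codewords.
  weight 3: 2 codewords.
  weight 4: 1 codewords.
  weight 5: 1 codewords.
  weight 6: 1 codewords.
Minimum distance d = smallest w > 0 with A_w > 0 = 1.
Sanity: Σ A_w = 8 = 2^3 = 8 ✓.


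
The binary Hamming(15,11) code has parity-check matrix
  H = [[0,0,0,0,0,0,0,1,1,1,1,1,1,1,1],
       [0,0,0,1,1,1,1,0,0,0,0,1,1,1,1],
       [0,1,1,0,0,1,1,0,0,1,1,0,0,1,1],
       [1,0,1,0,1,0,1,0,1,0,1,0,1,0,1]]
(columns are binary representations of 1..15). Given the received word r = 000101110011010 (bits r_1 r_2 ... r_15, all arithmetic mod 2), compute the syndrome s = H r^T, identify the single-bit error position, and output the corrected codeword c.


s = (0, 1, 0, 0)^T, error position = 4, corrected codeword c = 000001110011010

Compute s = H r^T mod 2 one row at a time:
  s_1 = 1 + 0 + 0 + 1 + 1 + 0 + 1 + 0 = 4 ≡ 0 (mod 2).
  s_2 = 1 + 0 + 1 + 1 + 1 + 0 + 1 + 0 = 5 ≡ 1 (mod 2).
  s_3 = 0 + 0 + 1 + 1 + 0 + 1 + 1 + 0 = 4 ≡ 0 (mod 2).
  s_4 = 0 + 0 + 0 + 1 + 0 + 1 + 0 + 0 = 2 ≡ 0 (mod 2).
s = (0, 1, 0, 0)^T — this equals column 4 of H (binary 0100), so error is at position 4.
Correct: flip bit 4 of r = 000101110011010 to get c = 000001110011010.


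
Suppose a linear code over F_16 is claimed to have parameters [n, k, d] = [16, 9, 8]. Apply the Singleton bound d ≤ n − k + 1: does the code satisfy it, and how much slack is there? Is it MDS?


Singleton RHS = n − k + 1 = 8, slack = 0, bound satisfied, MDS.

Singleton bound: d ≤ n − k + 1.
Here n = 16, k = 9, so n − k + 1 = 8.
Given d = 8, check d ≤ 8: YES.
Slack = (n − k + 1) − d = 0.
The code is MDS (slack = 0).
Description: the claimed parameters are [16, 9, 8]_16; such a code would be MDS (meets Singleton bound).


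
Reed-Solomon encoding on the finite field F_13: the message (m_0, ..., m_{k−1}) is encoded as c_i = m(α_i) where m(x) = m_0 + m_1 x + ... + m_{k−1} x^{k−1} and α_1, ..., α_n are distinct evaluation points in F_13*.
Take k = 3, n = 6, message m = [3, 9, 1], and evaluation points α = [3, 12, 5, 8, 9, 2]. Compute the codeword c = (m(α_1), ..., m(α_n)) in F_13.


c = [0, 8, 8, 9, 9, 12]

Message polynomial: m(x) = 3 + 9·x + 1·x^2 (mod 13).
For each evaluation point α_i, compute m(α_i) mod 13:
  α_1 = 3: Horner steps 1 → 12 → 0, so m(3) = 0.
  α_2 = 12: Horner steps 1 → 8 → 8, so m(12) = 8.
  α_3 = 5: Horner steps 1 → 1 → 8, so m(5) = 8.
  α_4 = 8: Horner steps 1 → 4 → 9, so m(8) = 9.
  α_5 = 9: Horner steps 1 → 5 → 9, so m(9) = 9.
  α_6 = 2: Horner steps 1 → 11 → 12, so m(2) = 12.
Codeword c = [0, 8, 8, 9, 9, 12] ∈ F_13^6.


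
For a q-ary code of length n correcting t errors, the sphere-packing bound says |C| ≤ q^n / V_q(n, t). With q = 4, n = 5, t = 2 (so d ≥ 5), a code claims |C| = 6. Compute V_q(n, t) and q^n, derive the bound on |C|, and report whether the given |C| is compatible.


V_q(n, t) = 106, q^n = 1024, Hamming bound = 9, |C| = 6 ≤ bound (satisfied).

Step 1: Compute V_q(n, t) = Σ_{j=0}^2 C(n, j) (q−1)^j.
  j = 0: C(5,0)·(3)^0 = 1·1 = 1.
  j = 1: C(5,1)·(3)^1 = 5·3 = 15.
  j = 2: C(5,2)·(3)^2 = 10·9 = 90.
  V_q(n, t) = 1 + 15 + 90 = 106.
Step 2: q^n = 4^5 = 1024.
Step 3: Hamming bound ⌊q^n / V_q(n,t)⌋ = ⌊1024/106⌋ = 9.
Step 4: Compare |C| = 6 to 9: satisfied.
The claimed |C| lies below the Hamming bound.


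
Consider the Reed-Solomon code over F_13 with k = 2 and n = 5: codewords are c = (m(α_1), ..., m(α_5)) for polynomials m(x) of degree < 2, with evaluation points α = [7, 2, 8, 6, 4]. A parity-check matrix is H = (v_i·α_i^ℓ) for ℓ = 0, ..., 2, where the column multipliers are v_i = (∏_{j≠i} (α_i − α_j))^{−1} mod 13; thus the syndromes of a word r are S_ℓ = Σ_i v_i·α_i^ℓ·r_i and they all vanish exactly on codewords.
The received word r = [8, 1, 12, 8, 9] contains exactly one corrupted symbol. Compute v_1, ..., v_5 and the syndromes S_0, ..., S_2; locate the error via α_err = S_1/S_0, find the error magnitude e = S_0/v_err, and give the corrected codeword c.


S = (10, 8, 9), error at position 4, error magnitude e = 4, c = [8, 1, 12, 4, 9].

Step 1: column multipliers v_i = (∏_{j≠i}(α_i − α_j))^{−1} mod 13.
  i = 1 (α = 7): (7−2)(7−8)(7−6)(7−4) = 5·(−1)·1·3 = −15 ≡ 11, so v_1 = 11^{−1} = 6 (mod 13).
  i = 2 (α = 2): (2−7)(2−8)(2−6)(2−4) = (−5)·(−6)·(−4)·(−2) = 240 ≡ 6, so v_2 = 6^{−1} = 11 (mod 13).
  i = 3 (α = 8): (8−7)(8−2)(8−6)(8−4) = 1·6·2·4 = 48 ≡ 9, so v_3 = 9^{−1} = 3 (mod 13).
  i = 4 (α = 6): (6−7)(6−2)(6−8)(6−4) = (−1)·4·(−2)·2 = 16 ≡ 3, so v_4 = 3^{−1} = 9 (mod 13).
  i = 5 (α = 4): (4−7)(4−2)(4−8)(4−6) = (−3)·2·(−4)·(−2) = −48 ≡ 4, so v_5 = 4^{−1} = 10 (mod 13).
  v = [6, 11, 3, 9, 10].
Step 2: syndromes of r = [8, 1, 12, 8, 9] (all sums mod 13).
  S_0 = Σ v_i r_i = 6·8 + 11·1 + 3·12 + 9·8 + 10·9 = 257 ≡ 10.
  S_1 = Σ v_i α_i r_i = 6·7·8 + 11·2·1 + 3·8·12 + 9·6·8 + 10·4·9 = 1438 ≡ 8.
  α_i^2 mod 13 = [10, 4, 12, 10, 3].
  S_2 = Σ v_i α_i^2 r_i = 6·10·8 + 11·4·1 + 3·12·12 + 9·10·8 + 10·3·9 = 1946 ≡ 9.
  S = (10, 8, 9) ≠ 0, so r is not a codeword (an error is present).
Step 3: locate the error. For a single error e at position i, S_ℓ = v_i·e·α_i^ℓ, so α_err = S_1/S_0.
  S_0^{−1} = 10^{−1} = 4 (mod 13), so α_err = 8·4 = 32 ≡ 6 = α_4. Error position i = 4.
  Consistency check: S_2/S_1 = 9·5 = 45 ≡ 6 = α_err ✓ (single-error assumption holds).
Step 4: error magnitude e = S_0/v_4 = S_0·∏_{j≠4}(α_4 − α_j) = 10·3 = 30 ≡ 4 (mod 13).
Step 5: correct position 4: c_4 = r_4 − e = 8 − 4 ≡ 4 (mod 13). Hence c = [8, 1, 12, 4, 9].
  Check: interpolating c through the α_i gives m(x) = 6 + 4·x (degree < 2) with m(α_i) = c_i for every i, so c is indeed a codeword.


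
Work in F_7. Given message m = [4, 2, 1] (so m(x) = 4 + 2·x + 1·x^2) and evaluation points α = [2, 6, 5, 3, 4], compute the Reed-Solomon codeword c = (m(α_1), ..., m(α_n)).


c = [5, 3, 4, 5, 0]

Message polynomial: m(x) = 4 + 2·x + 1·x^2 (mod 7).
For each evaluation point α_i, compute m(α_i) mod 7:
  α_1 = 2: Horner steps 1 → 4 → 5, so m(2) = 5.
  α_2 = 6: Horner steps 1 → 1 → 3, so m(6) = 3.
  α_3 = 5: Horner steps 1 → 0 → 4, so m(5) = 4.
  α_4 = 3: Horner steps 1 → 5 → 5, so m(3) = 5.
  α_5 = 4: Horner steps 1 → 6 → 0, so m(4) = 0.
Codeword c = [5, 3, 4, 5, 0] ∈ F_7^5.


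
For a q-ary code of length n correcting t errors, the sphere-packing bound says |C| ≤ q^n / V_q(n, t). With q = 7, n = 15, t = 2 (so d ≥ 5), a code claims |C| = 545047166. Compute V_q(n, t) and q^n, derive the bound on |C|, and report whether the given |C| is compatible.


V_q(n, t) = 3871, q^n = 4747561509943, Hamming bound = 1226443169, |C| = 545047166 ≤ bound (satisfied).

Step 1: Compute V_q(n, t) = Σ_{j=0}^2 C(n, j) (q−1)^j.
  j = 0: C(15,0)·(6)^0 = 1·1 = 1.
  j = 1: C(15,1)·(6)^1 = 15·6 = 90.
  j = 2: C(15,2)·(6)^2 = 105·36 = 3780.
  V_q(n, t) = 1 + 90 + 3780 = 3871.
Step 2: q^n = 7^15 = 4747561509943.
Step 3: Hamming bound ⌊q^n / V_q(n,t)⌋ = ⌊4747561509943/3871⌋ = 1226443169.
Step 4: Compare |C| = 545047166 to 1226443169: satisfied.
The claimed |C| lies below the Hamming bound.


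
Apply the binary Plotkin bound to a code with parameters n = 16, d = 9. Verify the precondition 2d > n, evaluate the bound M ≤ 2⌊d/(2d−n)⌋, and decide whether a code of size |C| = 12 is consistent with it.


Plotkin bound M ≤ 8; given |C| = 12 > bound (violated).

Check applicability: 2d = 18, n = 16.
2d − n = 2 > 0, so Plotkin applies.
Compute d/(2d−n) = 9/2 ≈ 4.5000.
⌊d/(2d−n)⌋ = 4.
Plotkin bound: M ≤ 2·4 = 8.
Given |C| = 12, check: VIOLATED.
This |C| is above the Plotkin bound, so no binary code with n = 16, d = 9 and 12 codewords exists.


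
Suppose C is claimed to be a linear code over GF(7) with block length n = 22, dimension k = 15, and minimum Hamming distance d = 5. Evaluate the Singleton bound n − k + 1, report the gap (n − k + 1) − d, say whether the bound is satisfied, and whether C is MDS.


Singleton RHS = n − k + 1 = 8, slack = 3, bound satisfied, not MDS.

Singleton bound: d ≤ n − k + 1.
Here n = 22, k = 15, so n − k + 1 = 8.
Given d = 5, check d ≤ 8: YES.
Slack = (n − k + 1) − d = 3.
The code is NOT MDS (slack = 3 > 0).
Description: the claimed parameters are [22, 15, 5]_7; such a code would be non-MDS.


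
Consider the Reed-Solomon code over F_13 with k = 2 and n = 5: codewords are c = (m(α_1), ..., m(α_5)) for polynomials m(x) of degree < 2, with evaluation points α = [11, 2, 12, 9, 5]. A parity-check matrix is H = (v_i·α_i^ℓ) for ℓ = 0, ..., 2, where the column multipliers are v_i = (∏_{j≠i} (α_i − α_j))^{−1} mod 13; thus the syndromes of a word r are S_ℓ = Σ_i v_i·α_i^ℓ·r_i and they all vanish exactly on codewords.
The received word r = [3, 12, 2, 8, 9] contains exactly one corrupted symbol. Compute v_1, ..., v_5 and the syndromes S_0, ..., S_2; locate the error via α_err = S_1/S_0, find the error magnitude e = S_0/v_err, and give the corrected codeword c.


S = (10, 12, 4), error at position 4, error magnitude e = 3, c = [3, 12, 2, 5, 9].

Step 1: column multipliers v_i = (∏_{j≠i}(α_i − α_j))^{−1} mod 13.
  i = 1 (α = 11): (11−2)(11−12)(11−9)(11−5) = 9·(−1)·2·6 = −108 ≡ 9, so v_1 = 9^{−1} = 3 (mod 13).
  i = 2 (α = 2): (2−11)(2−12)(2−9)(2−5) = (−9)·(−10)·(−7)·(−3) = 1890 ≡ 5, so v_2 = 5^{−1} = 8 (mod 13).
  i = 3 (α = 12): (12−11)(12−2)(12−9)(12−5) = 1·10·3·7 = 210 ≡ 2, so v_3 = 2^{−1} = 7 (mod 13).
  i = 4 (α = 9): (9−11)(9−2)(9−12)(9−5) = (−2)·7·(−3)·4 = 168 ≡ 12, so v_4 = 12^{−1} = 12 (mod 13).
  i = 5 (α = 5): (5−11)(5−2)(5−12)(5−9) = (−6)·3·(−7)·(−4) = −504 ≡ 3, so v_5 = 3^{−1} = 9 (mod 13).
  v = [3, 8, 7, 12, 9].
Step 2: syndromes of r = [3, 12, 2, 8, 9] (all sums mod 13).
  S_0 = Σ v_i r_i = 3·3 + 8·12 + 7·2 + 12·8 + 9·9 = 296 ≡ 10.
  S_1 = Σ v_i α_i r_i = 3·11·3 + 8·2·12 + 7·12·2 + 12·9·8 + 9·5·9 = 1728 ≡ 12.
  α_i^2 mod 13 = [4, 4, 1, 3, 12].
  S_2 = Σ v_i α_i^2 r_i = 3·4·3 + 8·4·12 + 7·1·2 + 12·3·8 + 9·12·9 = 1694 ≡ 4.
  S = (10, 12, 4) ≠ 0, so r is not a codeword (an error is present).
Step 3: locate the error. For a single error e at position i, S_ℓ = v_i·e·α_i^ℓ, so α_err = S_1/S_0.
  S_0^{−1} = 10^{−1} = 4 (mod 13), so α_err = 12·4 = 48 ≡ 9 = α_4. Error position i = 4.
  Consistency check: S_2/S_1 = 4·12 = 48 ≡ 9 = α_err ✓ (single-error assumption holds).
Step 4: error magnitude e = S_0/v_4 = S_0·∏_{j≠4}(α_4 − α_j) = 10·12 = 120 ≡ 3 (mod 13).
Step 5: correct position 4: c_4 = r_4 − e = 8 − 3 ≡ 5 (mod 13). Hence c = [3, 12, 2, 5, 9].
  Check: interpolating c through the α_i gives m(x) = 1 + 12·x (degree < 2) with m(α_i) = c_i for every i, so c is indeed a codeword.


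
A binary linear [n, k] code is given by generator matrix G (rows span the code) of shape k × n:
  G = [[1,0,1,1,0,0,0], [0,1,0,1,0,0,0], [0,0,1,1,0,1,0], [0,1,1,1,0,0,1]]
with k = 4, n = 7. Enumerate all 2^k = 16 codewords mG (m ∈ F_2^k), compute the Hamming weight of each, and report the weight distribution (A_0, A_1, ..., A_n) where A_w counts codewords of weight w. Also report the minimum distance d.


Weight distribution: A_0 = 1, A_2 = 3, A_3 = 8, A_4 = 3, A_6 = 1. Minimum distance d = 2.

Enumerate all 2^4 = 16 messages m ∈ F_2^4.
For each, compute codeword c = mG in F_2^7, then tally its weight.
  m = 0000 → c = 0000000, weight = 0.
  m = 1000 → c = 1011000, weight = 3.
  m = 0100 → c = 0101000, weight = 2.
  m = 1100 → c = 1110000, weight = 3.
  m = 0010 → c = 0011010, weight = 3.
  m = 1010 → c = 1000010, weight = 2.
  m = 0110 → c = 0110010, weight = 3.
  m = 1110 → c = 1101010, weight = 4.
  m = 0001 → c = 0111001, weight = 4.
  m = 1001 → c = 1100001, weight = 3.
  m = 0101 → c = 0010001, weight = 2.
  m = 1101 → c = 1001001, weight = 3.
  m = 0011 → c = 0100011, weight = 3.
  m = 1011 → c = 1111011, weight = 6.
  m = 0111 → c = 0001011, weight = 3.
  m = 1111 → c = 1010011, weight = 4.
Tally weights:
  weight 0: 1 codewords.
  weight 2: 3 codewords.
  weight 3: 8 codewords.
  weight 4: 3 codewords.
  weight 6: 1 codewords.
Minimum distance d = smallest w > 0 with A_w > 0 = 2.
Sanity: Σ A_w = 16 = 2^4 = 16 ✓.


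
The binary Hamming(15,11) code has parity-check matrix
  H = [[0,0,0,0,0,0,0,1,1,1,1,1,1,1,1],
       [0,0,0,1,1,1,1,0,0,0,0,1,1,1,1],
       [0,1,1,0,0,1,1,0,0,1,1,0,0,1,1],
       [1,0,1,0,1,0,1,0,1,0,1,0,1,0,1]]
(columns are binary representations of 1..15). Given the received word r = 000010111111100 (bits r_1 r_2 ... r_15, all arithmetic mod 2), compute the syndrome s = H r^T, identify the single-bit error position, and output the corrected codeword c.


s = (0, 0, 1, 1)^T, error position = 3, corrected codeword c = 001010111111100

Compute s = H r^T mod 2 one row at a time:
  s_1 = 1 + 1 + 1 + 1 + 1 + 1 + 0 + 0 = 6 ≡ 0 (mod 2).
  s_2 = 0 + 1 + 0 + 1 + 1 + 1 + 0 + 0 = 4 ≡ 0 (mod 2).
  s_3 = 0 + 0 + 0 + 1 + 1 + 1 + 0 + 0 = 3 ≡ 1 (mod 2).
  s_4 = 0 + 0 + 1 + 1 + 1 + 1 + 1 + 0 = 5 ≡ 1 (mod 2).
s = (0, 0, 1, 1)^T — this equals column 3 of H (binary 0011), so error is at position 3.
Correct: flip bit 3 of r = 000010111111100 to get c = 001010111111100.


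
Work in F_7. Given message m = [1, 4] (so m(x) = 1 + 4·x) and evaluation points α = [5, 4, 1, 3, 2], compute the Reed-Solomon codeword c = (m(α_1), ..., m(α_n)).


c = [0, 3, 5, 6, 2]

Message polynomial: m(x) = 1 + 4·x (mod 7).
For each evaluation point α_i, compute m(α_i) mod 7:
  α_1 = 5: Horner steps 4 → 0, so m(5) = 0.
  α_2 = 4: Horner steps 4 → 3, so m(4) = 3.
  α_3 = 1: Horner steps 4 → 5, so m(1) = 5.
  α_4 = 3: Horner steps 4 → 6, so m(3) = 6.
  α_5 = 2: Horner steps 4 → 2, so m(2) = 2.
Codeword c = [0, 3, 5, 6, 2] ∈ F_7^5.


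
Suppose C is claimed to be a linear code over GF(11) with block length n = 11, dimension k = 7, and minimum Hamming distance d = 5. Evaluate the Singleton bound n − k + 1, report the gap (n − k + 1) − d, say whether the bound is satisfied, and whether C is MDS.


Singleton RHS = n − k + 1 = 5, slack = 0, bound satisfied, MDS.

Singleton bound: d ≤ n − k + 1.
Here n = 11, k = 7, so n − k + 1 = 5.
Given d = 5, check d ≤ 5: YES.
Slack = (n − k + 1) − d = 0.
The code is MDS (slack = 0).
Description: the claimed parameters are [11, 7, 5]_11; such a code would be MDS (meets Singleton bound).


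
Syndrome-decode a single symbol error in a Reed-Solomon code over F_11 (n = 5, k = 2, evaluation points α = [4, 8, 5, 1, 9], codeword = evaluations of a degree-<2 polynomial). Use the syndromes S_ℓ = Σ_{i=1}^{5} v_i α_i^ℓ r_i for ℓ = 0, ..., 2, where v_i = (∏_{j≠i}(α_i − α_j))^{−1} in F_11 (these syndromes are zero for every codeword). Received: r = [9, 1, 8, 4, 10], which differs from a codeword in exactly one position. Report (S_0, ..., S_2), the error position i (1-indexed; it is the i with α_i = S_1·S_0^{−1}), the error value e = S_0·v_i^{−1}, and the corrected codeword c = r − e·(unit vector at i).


S = (3, 4, 9), error at position 3, error magnitude e = 1, c = [9, 1, 7, 4, 10].

Step 1: column multipliers v_i = (∏_{j≠i}(α_i − α_j))^{−1} mod 11.
  i = 1 (α = 4): (4−8)(4−5)(4−1)(4−9) = (−4)·(−1)·3·(−5) = −60 ≡ 6, so v_1 = 6^{−1} = 2 (mod 11).
  i = 2 (α = 8): (8−4)(8−5)(8−1)(8−9) = 4·3·7·(−1) = −84 ≡ 4, so v_2 = 4^{−1} = 3 (mod 11).
  i = 3 (α = 5): (5−4)(5−8)(5−1)(5−9) = 1·(−3)·4·(−4) = 48 ≡ 4, so v_3 = 4^{−1} = 3 (mod 11).
  i = 4 (α = 1): (1−4)(1−8)(1−5)(1−9) = (−3)·(−7)·(−4)·(−8) = 672 ≡ 1, so v_4 = 1^{−1} = 1 (mod 11).
  i = 5 (α = 9): (9−4)(9−8)(9−5)(9−1) = 5·1·4·8 = 160 ≡ 6, so v_5 = 6^{−1} = 2 (mod 11).
  v = [2, 3, 3, 1, 2].
Step 2: syndromes of r = [9, 1, 8, 4, 10] (all sums mod 11).
  S_0 = Σ v_i r_i = 2·9 + 3·1 + 3·8 + 1·4 + 2·10 = 69 ≡ 3.
  S_1 = Σ v_i α_i r_i = 2·4·9 + 3·8·1 + 3·5·8 + 1·1·4 + 2·9·10 = 400 ≡ 4.
  α_i^2 mod 11 = [5, 9, 3, 1, 4].
  S_2 = Σ v_i α_i^2 r_i = 2·5·9 + 3·9·1 + 3·3·8 + 1·1·4 + 2·4·10 = 273 ≡ 9.
  S = (3, 4, 9) ≠ 0, so r is not a codeword (an error is present).
Step 3: locate the error. For a single error e at position i, S_ℓ = v_i·e·α_i^ℓ, so α_err = S_1/S_0.
  S_0^{−1} = 3^{−1} = 4 (mod 11), so α_err = 4·4 = 16 ≡ 5 = α_3. Error position i = 3.
  Consistency check: S_2/S_1 = 9·3 = 27 ≡ 5 = α_err ✓ (single-error assumption holds).
Step 4: error magnitude e = S_0/v_3 = S_0·∏_{j≠3}(α_3 − α_j) = 3·4 = 12 ≡ 1 (mod 11).
Step 5: correct position 3: c_3 = r_3 − e = 8 − 1 ≡ 7 (mod 11). Hence c = [9, 1, 7, 4, 10].
  Check: interpolating c through the α_i gives m(x) = 6 + 9·x (degree < 2) with m(α_i) = c_i for every i, so c is indeed a codeword.


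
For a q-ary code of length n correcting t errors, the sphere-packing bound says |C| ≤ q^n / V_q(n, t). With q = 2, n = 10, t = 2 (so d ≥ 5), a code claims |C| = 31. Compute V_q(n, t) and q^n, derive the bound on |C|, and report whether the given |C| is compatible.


V_q(n, t) = 56, q^n = 1024, Hamming bound = 18, |C| = 31 > bound (violated).

Step 1: Compute V_q(n, t) = Σ_{j=0}^2 C(n, j) (q−1)^j.
  j = 0: C(10,0)·(1)^0 = 1·1 = 1.
  j = 1: C(10,1)·(1)^1 = 10·1 = 10.
  j = 2: C(10,2)·(1)^2 = 45·1 = 45.
  V_q(n, t) = 1 + 10 + 45 = 56.
Step 2: q^n = 2^10 = 1024.
Step 3: Hamming bound ⌊q^n / V_q(n,t)⌋ = ⌊1024/56⌋ = 18.
Step 4: Compare |C| = 31 to 18: violated.
The claimed |C| lies above the Hamming bound, so no 2-ary code of length 10 with d ≥ 5 can have 31 codewords.


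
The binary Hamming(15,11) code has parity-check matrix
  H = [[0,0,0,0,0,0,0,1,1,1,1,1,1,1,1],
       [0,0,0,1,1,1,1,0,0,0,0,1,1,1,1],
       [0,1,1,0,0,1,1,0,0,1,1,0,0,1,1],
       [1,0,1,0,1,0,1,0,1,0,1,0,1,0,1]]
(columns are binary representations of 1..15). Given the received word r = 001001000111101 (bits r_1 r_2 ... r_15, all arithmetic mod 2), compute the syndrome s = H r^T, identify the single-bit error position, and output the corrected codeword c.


s = (1, 0, 1, 0)^T, error position = 10, corrected codeword c = 001001000011101

Compute s = H r^T mod 2 one row at a time:
  s_1 = 0 + 0 + 1 + 1 + 1 + 1 + 0 + 1 = 5 ≡ 1 (mod 2).
  s_2 = 0 + 0 + 1 + 0 + 1 + 1 + 0 + 1 = 4 ≡ 0 (mod 2).
  s_3 = 0 + 1 + 1 + 0 + 1 + 1 + 0 + 1 = 5 ≡ 1 (mod 2).
  s_4 = 0 + 1 + 0 + 0 + 0 + 1 + 1 + 1 = 4 ≡ 0 (mod 2).
s = (1, 0, 1, 0)^T — this equals column 10 of H (binary 1010), so error is at position 10.
Correct: flip bit 10 of r = 001001000111101 to get c = 001001000011101.


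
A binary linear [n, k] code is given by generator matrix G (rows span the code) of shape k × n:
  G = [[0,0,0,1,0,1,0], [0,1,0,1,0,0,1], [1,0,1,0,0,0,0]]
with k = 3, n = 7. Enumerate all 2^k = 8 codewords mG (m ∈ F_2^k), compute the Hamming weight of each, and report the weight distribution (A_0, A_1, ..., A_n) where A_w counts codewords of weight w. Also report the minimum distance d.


Weight distribution: A_0 = 1, A_2 = 2, A_3 = 2, A_4 = 1, A_5 = 2. Minimum distance d = 2.

Enumerate all 2^3 = 8 messages m ∈ F_2^3.
For each, compute codeword c = mG in F_2^7, then tally its weight.
  m = 000 → c = 0000000, weight = 0.
  m = 100 → c = 0001010, weight = 2.
  m = 010 → c = 0101001, weight = 3.
  m = 110 → c = 0100011, weight = 3.
  m = 001 → c = 1010000, weight = 2.
  m = 101 → c = 1011010, weight = 4.
  m = 011 → c = 1111001, weight = 5.
  m = 111 → c = 1110011, weight = 5.
Tally weights:
  weight 0: 1 codewords.
  weight 2: 2 codewords.
  weight 3: 2 codewords.
  weight 4: 1 codewords.
  weight 5: 2 codewords.
Minimum distance d = smallest w > 0 with A_w > 0 = 2.
Sanity: Σ A_w = 8 = 2^3 = 8 ✓.


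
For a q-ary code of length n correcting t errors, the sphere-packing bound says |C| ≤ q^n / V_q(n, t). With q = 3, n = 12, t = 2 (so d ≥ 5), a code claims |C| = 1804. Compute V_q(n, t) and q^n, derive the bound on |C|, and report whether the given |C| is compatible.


V_q(n, t) = 289, q^n = 531441, Hamming bound = 1838, |C| = 1804 ≤ bound (satisfied).

Step 1: Compute V_q(n, t) = Σ_{j=0}^2 C(n, j) (q−1)^j.
  j = 0: C(12,0)·(2)^0 = 1·1 = 1.
  j = 1: C(12,1)·(2)^1 = 12·2 = 24.
  j = 2: C(12,2)·(2)^2 = 66·4 = 264.
  V_q(n, t) = 1 + 24 + 264 = 289.
Step 2: q^n = 3^12 = 531441.
Step 3: Hamming bound ⌊q^n / V_q(n,t)⌋ = ⌊531441/289⌋ = 1838.
Step 4: Compare |C| = 1804 to 1838: satisfied.
The claimed |C| lies below the Hamming bound.
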